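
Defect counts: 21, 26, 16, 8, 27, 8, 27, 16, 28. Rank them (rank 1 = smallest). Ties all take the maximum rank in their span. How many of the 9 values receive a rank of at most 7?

6

Sorted (ascending): 8, 8, 16, 16, 21, 26, 27, 27, 28
The 2 values of 8 occupy positions 1–2 → each gets rank 2.
The 2 values of 16 occupy positions 3–4 → each gets rank 4.
The 2 values of 27 occupy positions 7–8 → each gets rank 8.
Ranks ≤ 7: {2, 2, 4, 4, 5, 6} → 6 values.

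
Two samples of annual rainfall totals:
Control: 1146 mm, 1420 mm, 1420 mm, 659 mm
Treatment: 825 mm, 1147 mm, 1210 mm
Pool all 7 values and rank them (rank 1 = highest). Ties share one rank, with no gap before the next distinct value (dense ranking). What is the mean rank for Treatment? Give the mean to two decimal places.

Sorted (descending): 1420, 1420, 1210, 1147, 1146, 825, 659
The 2 values of 1420 share dense rank 1.
Remaining distinct values take the next consecutive integers.
Treatment values → pooled ranks: 825→5, 1147→3, 1210→2
Mean rank = (5 + 3 + 2) / 3 = 3.33

3.33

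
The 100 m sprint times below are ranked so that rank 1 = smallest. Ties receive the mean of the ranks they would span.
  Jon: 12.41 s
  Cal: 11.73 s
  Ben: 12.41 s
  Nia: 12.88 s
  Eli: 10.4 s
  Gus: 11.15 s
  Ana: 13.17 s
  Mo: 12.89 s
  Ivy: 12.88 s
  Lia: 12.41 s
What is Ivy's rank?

Sorted (ascending): 10.4, 11.15, 11.73, 12.41, 12.41, 12.41, 12.88, 12.88, 12.89, 13.17
The 3 values of 12.41 occupy positions 4–6 → average rank 5.
The 2 values of 12.88 occupy positions 7–8 → average rank (7+8)/2 = 7.5.
Ivy has value 12.88 s → rank 7.5.

7.5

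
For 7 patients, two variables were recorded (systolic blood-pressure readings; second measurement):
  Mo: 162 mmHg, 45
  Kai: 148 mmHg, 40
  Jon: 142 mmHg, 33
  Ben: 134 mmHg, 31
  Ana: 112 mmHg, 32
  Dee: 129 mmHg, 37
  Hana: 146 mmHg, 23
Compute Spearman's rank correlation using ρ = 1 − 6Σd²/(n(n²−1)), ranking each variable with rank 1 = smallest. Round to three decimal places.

0.464

Ranks of variable 1: 7, 6, 4, 3, 1, 2, 5
Ranks of variable 2: 7, 6, 4, 2, 3, 5, 1
d = r₁ − r₂: 0, 0, 0, 1, -2, -3, 4
d²: 0, 0, 0, 1, 4, 9, 16; Σd² = 30
ρ = 1 − 6·30/(7·48) = 1 − 180/336 = 0.464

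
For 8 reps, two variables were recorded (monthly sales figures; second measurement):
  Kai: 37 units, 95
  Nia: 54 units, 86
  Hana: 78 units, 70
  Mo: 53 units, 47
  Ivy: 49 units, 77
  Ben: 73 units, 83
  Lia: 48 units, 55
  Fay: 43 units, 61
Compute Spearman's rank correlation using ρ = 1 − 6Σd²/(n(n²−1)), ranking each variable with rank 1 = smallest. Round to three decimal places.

Ranks of variable 1: 1, 6, 8, 5, 4, 7, 3, 2
Ranks of variable 2: 8, 7, 4, 1, 5, 6, 2, 3
d = r₁ − r₂: -7, -1, 4, 4, -1, 1, 1, -1
d²: 49, 1, 16, 16, 1, 1, 1, 1; Σd² = 86
ρ = 1 − 6·86/(8·63) = 1 − 516/504 = -0.024

-0.024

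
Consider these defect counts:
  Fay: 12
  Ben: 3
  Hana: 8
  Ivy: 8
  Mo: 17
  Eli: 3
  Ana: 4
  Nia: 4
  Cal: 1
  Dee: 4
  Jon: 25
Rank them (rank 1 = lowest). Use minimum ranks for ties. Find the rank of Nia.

4

Sorted (ascending): 1, 3, 3, 4, 4, 4, 8, 8, 12, 17, 25
The 2 values of 3 occupy positions 2–3 → each gets rank 2.
The 3 values of 4 occupy positions 4–6 → each gets rank 4.
The 2 values of 8 occupy positions 7–8 → each gets rank 7.
Nia has value 4 → rank 4.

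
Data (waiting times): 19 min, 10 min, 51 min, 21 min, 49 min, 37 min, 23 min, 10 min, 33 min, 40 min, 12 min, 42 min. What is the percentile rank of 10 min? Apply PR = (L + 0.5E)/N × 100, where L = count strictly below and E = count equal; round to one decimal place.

N = 12.
Strictly below 10: 0. Equal to 10: 2.
PR = (0 + 0.5·2)/12 × 100 = 8.3

8.3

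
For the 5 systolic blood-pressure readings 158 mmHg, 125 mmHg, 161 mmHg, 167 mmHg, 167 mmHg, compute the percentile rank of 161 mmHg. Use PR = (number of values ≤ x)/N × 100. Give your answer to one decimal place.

60.0

N = 5.
Strictly below 161: 2. Equal to 161: 1.
PR = 3/5 × 100 = 60.0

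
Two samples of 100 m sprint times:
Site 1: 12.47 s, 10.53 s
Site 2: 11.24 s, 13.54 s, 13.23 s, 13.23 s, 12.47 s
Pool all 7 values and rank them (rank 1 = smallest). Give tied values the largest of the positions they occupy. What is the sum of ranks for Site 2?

25

Sorted (ascending): 10.53, 11.24, 12.47, 12.47, 13.23, 13.23, 13.54
The 2 values of 12.47 occupy positions 3–4 → each gets rank 4.
The 2 values of 13.23 occupy positions 5–6 → each gets rank 6.
Site 2 values → pooled ranks: 11.24→2, 13.54→7, 13.23→6, 13.23→6, 12.47→4
Rank sum = 2 + 7 + 6 + 6 + 4 = 25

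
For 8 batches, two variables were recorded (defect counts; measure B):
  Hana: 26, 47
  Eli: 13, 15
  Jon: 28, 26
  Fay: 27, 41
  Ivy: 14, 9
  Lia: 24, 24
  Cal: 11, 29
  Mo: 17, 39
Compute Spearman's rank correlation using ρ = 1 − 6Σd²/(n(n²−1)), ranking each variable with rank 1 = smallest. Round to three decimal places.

Ranks of variable 1: 6, 2, 8, 7, 3, 5, 1, 4
Ranks of variable 2: 8, 2, 4, 7, 1, 3, 5, 6
d = r₁ − r₂: -2, 0, 4, 0, 2, 2, -4, -2
d²: 4, 0, 16, 0, 4, 4, 16, 4; Σd² = 48
ρ = 1 − 6·48/(8·63) = 1 − 288/504 = 0.429

0.429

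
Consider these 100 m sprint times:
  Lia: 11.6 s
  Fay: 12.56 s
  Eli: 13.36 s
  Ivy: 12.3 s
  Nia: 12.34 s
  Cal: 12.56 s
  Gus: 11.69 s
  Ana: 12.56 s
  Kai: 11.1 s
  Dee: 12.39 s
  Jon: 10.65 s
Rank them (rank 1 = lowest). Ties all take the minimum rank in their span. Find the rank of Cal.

Sorted (ascending): 10.65, 11.1, 11.6, 11.69, 12.3, 12.34, 12.39, 12.56, 12.56, 12.56, 13.36
The 3 values of 12.56 occupy positions 8–10 → each gets rank 8.
Cal has value 12.56 s → rank 8.

8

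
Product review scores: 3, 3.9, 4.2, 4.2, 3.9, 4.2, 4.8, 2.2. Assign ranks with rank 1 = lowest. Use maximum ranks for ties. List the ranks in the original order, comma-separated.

Sorted (ascending): 2.2, 3, 3.9, 3.9, 4.2, 4.2, 4.2, 4.8
The 2 values of 3.9 occupy positions 3–4 → each gets rank 4.
The 3 values of 4.2 occupy positions 5–7 → each gets rank 7.

2, 4, 7, 7, 4, 7, 8, 1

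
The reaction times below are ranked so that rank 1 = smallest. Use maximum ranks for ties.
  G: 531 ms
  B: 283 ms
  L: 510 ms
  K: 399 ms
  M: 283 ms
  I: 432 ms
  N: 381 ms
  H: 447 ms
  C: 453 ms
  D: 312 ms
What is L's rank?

9

Sorted (ascending): 283, 283, 312, 381, 399, 432, 447, 453, 510, 531
The 2 values of 283 occupy positions 1–2 → each gets rank 2.
L has value 510 ms → rank 9.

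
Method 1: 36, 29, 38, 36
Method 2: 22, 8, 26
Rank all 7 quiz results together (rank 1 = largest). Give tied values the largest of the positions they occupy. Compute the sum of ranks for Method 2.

18

Sorted (descending): 38, 36, 36, 29, 26, 22, 8
The 2 values of 36 occupy positions 2–3 → each gets rank 3.
Method 2 values → pooled ranks: 22→6, 8→7, 26→5
Rank sum = 6 + 7 + 5 = 18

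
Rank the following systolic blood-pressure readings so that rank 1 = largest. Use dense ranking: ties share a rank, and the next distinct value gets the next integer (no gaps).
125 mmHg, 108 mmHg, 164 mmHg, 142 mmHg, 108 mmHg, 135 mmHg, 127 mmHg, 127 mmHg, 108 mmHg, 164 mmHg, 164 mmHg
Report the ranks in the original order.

Sorted (descending): 164, 164, 164, 142, 135, 127, 127, 125, 108, 108, 108
The 3 values of 164 share dense rank 1.
The 2 values of 127 share dense rank 4.
The 3 values of 108 share dense rank 6.
Remaining distinct values take the next consecutive integers.

5, 6, 1, 2, 6, 3, 4, 4, 6, 1, 1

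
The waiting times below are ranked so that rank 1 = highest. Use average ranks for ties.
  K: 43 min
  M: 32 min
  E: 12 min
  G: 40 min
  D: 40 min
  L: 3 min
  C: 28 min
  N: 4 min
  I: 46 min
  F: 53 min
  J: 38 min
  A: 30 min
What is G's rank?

4.5

Sorted (descending): 53, 46, 43, 40, 40, 38, 32, 30, 28, 12, 4, 3
The 2 values of 40 occupy positions 4–5 → average rank (4+5)/2 = 4.5.
G has value 40 min → rank 4.5.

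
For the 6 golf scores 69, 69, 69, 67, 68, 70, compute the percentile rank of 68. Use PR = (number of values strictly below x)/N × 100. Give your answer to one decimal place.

16.7

N = 6.
Strictly below 68: 1. Equal to 68: 1.
PR = 1/6 × 100 = 16.7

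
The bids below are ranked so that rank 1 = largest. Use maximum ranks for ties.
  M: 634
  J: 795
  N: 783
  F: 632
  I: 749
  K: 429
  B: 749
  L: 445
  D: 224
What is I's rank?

Sorted (descending): 795, 783, 749, 749, 634, 632, 445, 429, 224
The 2 values of 749 occupy positions 3–4 → each gets rank 4.
I has value 749 → rank 4.

4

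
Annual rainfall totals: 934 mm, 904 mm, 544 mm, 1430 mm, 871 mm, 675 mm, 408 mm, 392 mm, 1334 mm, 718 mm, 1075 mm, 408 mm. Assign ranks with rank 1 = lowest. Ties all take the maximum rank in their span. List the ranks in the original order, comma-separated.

Sorted (ascending): 392, 408, 408, 544, 675, 718, 871, 904, 934, 1075, 1334, 1430
The 2 values of 408 occupy positions 2–3 → each gets rank 3.

9, 8, 4, 12, 7, 5, 3, 1, 11, 6, 10, 3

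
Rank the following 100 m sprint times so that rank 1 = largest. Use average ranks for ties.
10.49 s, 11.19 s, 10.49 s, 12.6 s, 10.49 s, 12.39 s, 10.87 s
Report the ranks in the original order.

6, 3, 6, 1, 6, 2, 4

Sorted (descending): 12.6, 12.39, 11.19, 10.87, 10.49, 10.49, 10.49
The 3 values of 10.49 occupy positions 5–7 → average rank 6.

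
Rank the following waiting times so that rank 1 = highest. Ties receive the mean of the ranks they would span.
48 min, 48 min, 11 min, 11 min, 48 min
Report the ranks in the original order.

2, 2, 4.5, 4.5, 2

Sorted (descending): 48, 48, 48, 11, 11
The 3 values of 48 occupy positions 1–3 → average rank 2.
The 2 values of 11 occupy positions 4–5 → average rank (4+5)/2 = 4.5.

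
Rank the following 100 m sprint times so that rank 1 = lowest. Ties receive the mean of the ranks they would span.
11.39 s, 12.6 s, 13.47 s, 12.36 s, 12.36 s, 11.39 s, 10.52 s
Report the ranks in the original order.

Sorted (ascending): 10.52, 11.39, 11.39, 12.36, 12.36, 12.6, 13.47
The 2 values of 11.39 occupy positions 2–3 → average rank (2+3)/2 = 2.5.
The 2 values of 12.36 occupy positions 4–5 → average rank (4+5)/2 = 4.5.

2.5, 6, 7, 4.5, 4.5, 2.5, 1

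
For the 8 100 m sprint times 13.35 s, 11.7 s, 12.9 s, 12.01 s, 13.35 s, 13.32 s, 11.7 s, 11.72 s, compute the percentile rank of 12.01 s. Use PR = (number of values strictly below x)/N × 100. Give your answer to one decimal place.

37.5

N = 8.
Strictly below 12.01: 3. Equal to 12.01: 1.
PR = 3/8 × 100 = 37.5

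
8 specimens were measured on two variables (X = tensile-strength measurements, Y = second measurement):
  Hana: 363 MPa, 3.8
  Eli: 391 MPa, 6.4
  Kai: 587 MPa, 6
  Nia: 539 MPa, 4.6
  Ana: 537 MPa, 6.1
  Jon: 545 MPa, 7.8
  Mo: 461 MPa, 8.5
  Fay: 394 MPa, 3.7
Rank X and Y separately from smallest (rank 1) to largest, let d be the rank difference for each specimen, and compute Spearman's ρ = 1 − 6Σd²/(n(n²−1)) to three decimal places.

Ranks of variable 1: 1, 2, 8, 6, 5, 7, 4, 3
Ranks of variable 2: 2, 6, 4, 3, 5, 7, 8, 1
d = r₁ − r₂: -1, -4, 4, 3, 0, 0, -4, 2
d²: 1, 16, 16, 9, 0, 0, 16, 4; Σd² = 62
ρ = 1 − 6·62/(8·63) = 1 − 372/504 = 0.262

0.262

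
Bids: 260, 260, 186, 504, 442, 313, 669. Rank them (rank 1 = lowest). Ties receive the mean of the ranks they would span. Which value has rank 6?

504

Sorted (ascending): 186, 260, 260, 313, 442, 504, 669
The 2 values of 260 occupy positions 2–3 → average rank (2+3)/2 = 2.5.
Rank 6 → value 504.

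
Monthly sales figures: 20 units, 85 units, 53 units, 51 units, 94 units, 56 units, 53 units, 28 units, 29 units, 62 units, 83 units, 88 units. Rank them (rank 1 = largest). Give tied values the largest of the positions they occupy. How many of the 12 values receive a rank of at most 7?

Sorted (descending): 94, 88, 85, 83, 62, 56, 53, 53, 51, 29, 28, 20
The 2 values of 53 occupy positions 7–8 → each gets rank 8.
Ranks ≤ 7: {1, 2, 3, 4, 5, 6} → 6 values.

6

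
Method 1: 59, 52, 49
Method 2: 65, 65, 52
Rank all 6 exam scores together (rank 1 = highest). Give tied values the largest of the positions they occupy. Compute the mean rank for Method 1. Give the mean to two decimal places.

Sorted (descending): 65, 65, 59, 52, 52, 49
The 2 values of 65 occupy positions 1–2 → each gets rank 2.
The 2 values of 52 occupy positions 4–5 → each gets rank 5.
Method 1 values → pooled ranks: 59→3, 52→5, 49→6
Mean rank = (3 + 5 + 6) / 3 = 4.67

4.67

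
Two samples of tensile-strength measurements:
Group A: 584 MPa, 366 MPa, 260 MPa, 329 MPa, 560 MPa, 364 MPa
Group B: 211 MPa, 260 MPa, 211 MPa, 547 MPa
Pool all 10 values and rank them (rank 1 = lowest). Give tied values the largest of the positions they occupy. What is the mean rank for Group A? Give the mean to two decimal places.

6.83

Sorted (ascending): 211, 211, 260, 260, 329, 364, 366, 547, 560, 584
The 2 values of 211 occupy positions 1–2 → each gets rank 2.
The 2 values of 260 occupy positions 3–4 → each gets rank 4.
Group A values → pooled ranks: 584→10, 366→7, 260→4, 329→5, 560→9, 364→6
Mean rank = (10 + 7 + 4 + 5 + 9 + 6) / 6 = 6.83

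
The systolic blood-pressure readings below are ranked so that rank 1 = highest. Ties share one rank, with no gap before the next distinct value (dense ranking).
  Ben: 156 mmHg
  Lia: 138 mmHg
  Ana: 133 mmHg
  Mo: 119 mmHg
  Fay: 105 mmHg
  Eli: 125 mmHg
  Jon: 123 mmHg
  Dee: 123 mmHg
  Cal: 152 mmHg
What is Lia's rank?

Sorted (descending): 156, 152, 138, 133, 125, 123, 123, 119, 105
The 2 values of 123 share dense rank 6.
Remaining distinct values take the next consecutive integers.
Lia has value 138 mmHg → rank 3.

3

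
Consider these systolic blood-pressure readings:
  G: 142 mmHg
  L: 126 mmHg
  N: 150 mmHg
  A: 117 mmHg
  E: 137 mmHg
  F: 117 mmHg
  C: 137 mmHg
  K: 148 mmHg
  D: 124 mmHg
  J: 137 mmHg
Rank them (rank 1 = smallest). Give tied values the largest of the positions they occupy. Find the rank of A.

Sorted (ascending): 117, 117, 124, 126, 137, 137, 137, 142, 148, 150
The 2 values of 117 occupy positions 1–2 → each gets rank 2.
The 3 values of 137 occupy positions 5–7 → each gets rank 7.
A has value 117 mmHg → rank 2.

2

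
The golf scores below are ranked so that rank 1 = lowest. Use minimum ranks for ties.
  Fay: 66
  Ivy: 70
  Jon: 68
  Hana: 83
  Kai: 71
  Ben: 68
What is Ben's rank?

Sorted (ascending): 66, 68, 68, 70, 71, 83
The 2 values of 68 occupy positions 2–3 → each gets rank 2.
Ben has value 68 → rank 2.

2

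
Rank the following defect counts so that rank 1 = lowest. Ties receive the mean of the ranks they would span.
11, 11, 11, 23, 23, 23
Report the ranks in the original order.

2, 2, 2, 5, 5, 5

Sorted (ascending): 11, 11, 11, 23, 23, 23
The 3 values of 11 occupy positions 1–3 → average rank 2.
The 3 values of 23 occupy positions 4–6 → average rank 5.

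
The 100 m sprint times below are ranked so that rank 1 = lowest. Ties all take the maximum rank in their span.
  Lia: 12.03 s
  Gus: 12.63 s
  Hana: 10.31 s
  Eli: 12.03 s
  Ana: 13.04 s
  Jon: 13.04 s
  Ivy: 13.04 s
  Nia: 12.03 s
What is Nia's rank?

Sorted (ascending): 10.31, 12.03, 12.03, 12.03, 12.63, 13.04, 13.04, 13.04
The 3 values of 12.03 occupy positions 2–4 → each gets rank 4.
The 3 values of 13.04 occupy positions 6–8 → each gets rank 8.
Nia has value 12.03 s → rank 4.

4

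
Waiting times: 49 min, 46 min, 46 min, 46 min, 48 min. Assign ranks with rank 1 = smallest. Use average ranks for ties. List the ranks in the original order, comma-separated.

Sorted (ascending): 46, 46, 46, 48, 49
The 3 values of 46 occupy positions 1–3 → average rank 2.

5, 2, 2, 2, 4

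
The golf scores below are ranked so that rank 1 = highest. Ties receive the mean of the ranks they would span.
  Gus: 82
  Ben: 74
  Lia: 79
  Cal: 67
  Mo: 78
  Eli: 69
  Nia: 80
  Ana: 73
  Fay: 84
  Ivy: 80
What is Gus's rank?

2

Sorted (descending): 84, 82, 80, 80, 79, 78, 74, 73, 69, 67
The 2 values of 80 occupy positions 3–4 → average rank (3+4)/2 = 3.5.
Gus has value 82 → rank 2.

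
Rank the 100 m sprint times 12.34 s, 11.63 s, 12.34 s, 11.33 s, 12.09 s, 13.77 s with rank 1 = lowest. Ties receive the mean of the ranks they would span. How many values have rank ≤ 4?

Sorted (ascending): 11.33, 11.63, 12.09, 12.34, 12.34, 13.77
The 2 values of 12.34 occupy positions 4–5 → average rank (4+5)/2 = 4.5.
Ranks ≤ 4: {1, 2, 3} → 3 values.

3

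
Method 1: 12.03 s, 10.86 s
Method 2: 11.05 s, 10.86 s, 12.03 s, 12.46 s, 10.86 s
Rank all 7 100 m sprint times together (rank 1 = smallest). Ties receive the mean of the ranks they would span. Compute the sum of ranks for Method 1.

Sorted (ascending): 10.86, 10.86, 10.86, 11.05, 12.03, 12.03, 12.46
The 3 values of 10.86 occupy positions 1–3 → average rank 2.
The 2 values of 12.03 occupy positions 5–6 → average rank (5+6)/2 = 5.5.
Method 1 values → pooled ranks: 12.03→5.5, 10.86→2
Rank sum = 5.5 + 2 = 7.5

7.5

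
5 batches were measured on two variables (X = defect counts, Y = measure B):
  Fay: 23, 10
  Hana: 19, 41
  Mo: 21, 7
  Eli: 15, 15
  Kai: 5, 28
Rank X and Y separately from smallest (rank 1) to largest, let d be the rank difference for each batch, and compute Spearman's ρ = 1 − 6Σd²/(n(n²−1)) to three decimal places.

Ranks of variable 1: 5, 3, 4, 2, 1
Ranks of variable 2: 2, 5, 1, 3, 4
d = r₁ − r₂: 3, -2, 3, -1, -3
d²: 9, 4, 9, 1, 9; Σd² = 32
ρ = 1 − 6·32/(5·24) = 1 − 192/120 = -0.600

-0.600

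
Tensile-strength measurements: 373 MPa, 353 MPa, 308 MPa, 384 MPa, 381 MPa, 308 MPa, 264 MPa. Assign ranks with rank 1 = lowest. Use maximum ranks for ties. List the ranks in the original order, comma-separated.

5, 4, 3, 7, 6, 3, 1

Sorted (ascending): 264, 308, 308, 353, 373, 381, 384
The 2 values of 308 occupy positions 2–3 → each gets rank 3.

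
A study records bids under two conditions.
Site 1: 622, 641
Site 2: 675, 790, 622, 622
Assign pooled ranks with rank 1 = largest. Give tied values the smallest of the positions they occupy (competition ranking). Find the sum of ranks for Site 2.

11

Sorted (descending): 790, 675, 641, 622, 622, 622
The 3 values of 622 occupy positions 4–6 → each gets rank 4.
Site 2 values → pooled ranks: 675→2, 790→1, 622→4, 622→4
Rank sum = 2 + 1 + 4 + 4 = 11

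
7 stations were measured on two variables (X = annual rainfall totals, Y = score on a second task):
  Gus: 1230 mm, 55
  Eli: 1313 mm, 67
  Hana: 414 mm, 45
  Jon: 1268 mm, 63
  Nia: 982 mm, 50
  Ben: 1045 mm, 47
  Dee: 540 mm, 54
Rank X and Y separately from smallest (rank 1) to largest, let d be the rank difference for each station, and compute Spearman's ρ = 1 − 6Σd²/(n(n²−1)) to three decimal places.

Ranks of variable 1: 5, 7, 1, 6, 3, 4, 2
Ranks of variable 2: 5, 7, 1, 6, 3, 2, 4
d = r₁ − r₂: 0, 0, 0, 0, 0, 2, -2
d²: 0, 0, 0, 0, 0, 4, 4; Σd² = 8
ρ = 1 − 6·8/(7·48) = 1 − 48/336 = 0.857

0.857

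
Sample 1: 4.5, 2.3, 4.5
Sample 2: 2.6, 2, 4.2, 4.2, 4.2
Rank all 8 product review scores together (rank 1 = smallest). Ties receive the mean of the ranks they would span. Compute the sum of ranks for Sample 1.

Sorted (ascending): 2, 2.3, 2.6, 4.2, 4.2, 4.2, 4.5, 4.5
The 3 values of 4.2 occupy positions 4–6 → average rank 5.
The 2 values of 4.5 occupy positions 7–8 → average rank (7+8)/2 = 7.5.
Sample 1 values → pooled ranks: 4.5→7.5, 2.3→2, 4.5→7.5
Rank sum = 7.5 + 2 + 7.5 = 17

17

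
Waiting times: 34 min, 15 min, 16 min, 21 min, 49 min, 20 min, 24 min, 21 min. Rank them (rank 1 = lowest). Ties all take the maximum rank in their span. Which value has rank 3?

20

Sorted (ascending): 15, 16, 20, 21, 21, 24, 34, 49
The 2 values of 21 occupy positions 4–5 → each gets rank 5.
Rank 3 → value 20.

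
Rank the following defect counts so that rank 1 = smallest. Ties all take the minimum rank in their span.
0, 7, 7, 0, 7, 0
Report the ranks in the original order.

Sorted (ascending): 0, 0, 0, 7, 7, 7
The 3 values of 0 occupy positions 1–3 → each gets rank 1.
The 3 values of 7 occupy positions 4–6 → each gets rank 4.

1, 4, 4, 1, 4, 1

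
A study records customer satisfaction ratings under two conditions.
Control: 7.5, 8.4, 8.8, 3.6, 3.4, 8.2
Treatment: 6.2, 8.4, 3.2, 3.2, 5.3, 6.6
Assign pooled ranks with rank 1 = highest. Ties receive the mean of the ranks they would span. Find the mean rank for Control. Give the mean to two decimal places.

5.25

Sorted (descending): 8.8, 8.4, 8.4, 8.2, 7.5, 6.6, 6.2, 5.3, 3.6, 3.4, 3.2, 3.2
The 2 values of 8.4 occupy positions 2–3 → average rank (2+3)/2 = 2.5.
The 2 values of 3.2 occupy positions 11–12 → average rank (11+12)/2 = 11.5.
Control values → pooled ranks: 7.5→5, 8.4→2.5, 8.8→1, 3.6→9, 3.4→10, 8.2→4
Mean rank = (5 + 2.5 + 1 + 9 + 10 + 4) / 6 = 5.25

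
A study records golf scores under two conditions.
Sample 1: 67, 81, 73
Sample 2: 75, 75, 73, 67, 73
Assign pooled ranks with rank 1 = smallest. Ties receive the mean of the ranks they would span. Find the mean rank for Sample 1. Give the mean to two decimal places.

4.50

Sorted (ascending): 67, 67, 73, 73, 73, 75, 75, 81
The 2 values of 67 occupy positions 1–2 → average rank (1+2)/2 = 1.5.
The 3 values of 73 occupy positions 3–5 → average rank 4.
The 2 values of 75 occupy positions 6–7 → average rank (6+7)/2 = 6.5.
Sample 1 values → pooled ranks: 67→1.5, 81→8, 73→4
Mean rank = (1.5 + 8 + 4) / 3 = 4.50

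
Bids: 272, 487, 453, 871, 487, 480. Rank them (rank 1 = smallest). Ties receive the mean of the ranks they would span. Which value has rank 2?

453

Sorted (ascending): 272, 453, 480, 487, 487, 871
The 2 values of 487 occupy positions 4–5 → average rank (4+5)/2 = 4.5.
Rank 2 → value 453.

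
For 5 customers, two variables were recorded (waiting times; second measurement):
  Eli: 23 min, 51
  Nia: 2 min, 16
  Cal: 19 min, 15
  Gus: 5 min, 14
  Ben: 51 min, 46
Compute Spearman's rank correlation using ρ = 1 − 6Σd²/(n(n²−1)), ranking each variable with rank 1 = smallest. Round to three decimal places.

Ranks of variable 1: 4, 1, 3, 2, 5
Ranks of variable 2: 5, 3, 2, 1, 4
d = r₁ − r₂: -1, -2, 1, 1, 1
d²: 1, 4, 1, 1, 1; Σd² = 8
ρ = 1 − 6·8/(5·24) = 1 − 48/120 = 0.600

0.600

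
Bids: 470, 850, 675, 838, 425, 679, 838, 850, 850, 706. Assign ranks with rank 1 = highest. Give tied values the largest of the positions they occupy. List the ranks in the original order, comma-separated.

9, 3, 8, 5, 10, 7, 5, 3, 3, 6

Sorted (descending): 850, 850, 850, 838, 838, 706, 679, 675, 470, 425
The 3 values of 850 occupy positions 1–3 → each gets rank 3.
The 2 values of 838 occupy positions 4–5 → each gets rank 5.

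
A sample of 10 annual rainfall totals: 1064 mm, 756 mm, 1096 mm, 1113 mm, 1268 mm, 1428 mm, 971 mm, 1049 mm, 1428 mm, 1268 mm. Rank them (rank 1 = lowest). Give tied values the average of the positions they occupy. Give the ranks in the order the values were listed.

4, 1, 5, 6, 7.5, 9.5, 2, 3, 9.5, 7.5

Sorted (ascending): 756, 971, 1049, 1064, 1096, 1113, 1268, 1268, 1428, 1428
The 2 values of 1268 occupy positions 7–8 → average rank (7+8)/2 = 7.5.
The 2 values of 1428 occupy positions 9–10 → average rank (9+10)/2 = 9.5.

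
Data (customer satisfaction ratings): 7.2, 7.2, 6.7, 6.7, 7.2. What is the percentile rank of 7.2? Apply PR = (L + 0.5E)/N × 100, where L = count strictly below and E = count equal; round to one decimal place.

70.0

N = 5.
Strictly below 7.2: 2. Equal to 7.2: 3.
PR = (2 + 0.5·3)/5 × 100 = 70.0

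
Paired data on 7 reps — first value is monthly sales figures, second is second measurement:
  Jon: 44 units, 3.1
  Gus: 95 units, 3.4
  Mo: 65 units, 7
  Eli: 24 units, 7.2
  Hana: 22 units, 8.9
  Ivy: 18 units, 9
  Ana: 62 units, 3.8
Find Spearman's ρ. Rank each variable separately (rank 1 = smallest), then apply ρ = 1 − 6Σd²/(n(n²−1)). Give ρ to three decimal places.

-0.750

Ranks of variable 1: 4, 7, 6, 3, 2, 1, 5
Ranks of variable 2: 1, 2, 4, 5, 6, 7, 3
d = r₁ − r₂: 3, 5, 2, -2, -4, -6, 2
d²: 9, 25, 4, 4, 16, 36, 4; Σd² = 98
ρ = 1 − 6·98/(7·48) = 1 − 588/336 = -0.750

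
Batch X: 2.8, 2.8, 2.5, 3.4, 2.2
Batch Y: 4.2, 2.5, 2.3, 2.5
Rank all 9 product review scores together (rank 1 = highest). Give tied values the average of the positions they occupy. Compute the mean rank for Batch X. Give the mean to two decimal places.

4.80

Sorted (descending): 4.2, 3.4, 2.8, 2.8, 2.5, 2.5, 2.5, 2.3, 2.2
The 2 values of 2.8 occupy positions 3–4 → average rank (3+4)/2 = 3.5.
The 3 values of 2.5 occupy positions 5–7 → average rank 6.
Batch X values → pooled ranks: 2.8→3.5, 2.8→3.5, 2.5→6, 3.4→2, 2.2→9
Mean rank = (3.5 + 3.5 + 6 + 2 + 9) / 5 = 4.80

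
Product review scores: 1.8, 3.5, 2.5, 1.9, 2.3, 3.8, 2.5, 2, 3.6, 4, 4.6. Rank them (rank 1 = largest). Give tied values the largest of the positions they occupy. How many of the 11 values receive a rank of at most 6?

5

Sorted (descending): 4.6, 4, 3.8, 3.6, 3.5, 2.5, 2.5, 2.3, 2, 1.9, 1.8
The 2 values of 2.5 occupy positions 6–7 → each gets rank 7.
Ranks ≤ 6: {1, 2, 3, 4, 5} → 5 values.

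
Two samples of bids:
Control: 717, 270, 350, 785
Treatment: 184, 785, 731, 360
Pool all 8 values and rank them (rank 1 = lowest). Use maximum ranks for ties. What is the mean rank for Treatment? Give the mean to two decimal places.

Sorted (ascending): 184, 270, 350, 360, 717, 731, 785, 785
The 2 values of 785 occupy positions 7–8 → each gets rank 8.
Treatment values → pooled ranks: 184→1, 785→8, 731→6, 360→4
Mean rank = (1 + 8 + 6 + 4) / 4 = 4.75

4.75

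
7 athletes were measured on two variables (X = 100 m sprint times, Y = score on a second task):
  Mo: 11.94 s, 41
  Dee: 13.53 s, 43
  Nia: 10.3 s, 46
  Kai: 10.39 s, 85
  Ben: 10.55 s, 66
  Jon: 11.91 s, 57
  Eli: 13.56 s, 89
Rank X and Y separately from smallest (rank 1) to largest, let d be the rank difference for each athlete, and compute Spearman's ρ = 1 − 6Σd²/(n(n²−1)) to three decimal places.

Ranks of variable 1: 5, 6, 1, 2, 3, 4, 7
Ranks of variable 2: 1, 2, 3, 6, 5, 4, 7
d = r₁ − r₂: 4, 4, -2, -4, -2, 0, 0
d²: 16, 16, 4, 16, 4, 0, 0; Σd² = 56
ρ = 1 − 6·56/(7·48) = 1 − 336/336 = 0.000

0.000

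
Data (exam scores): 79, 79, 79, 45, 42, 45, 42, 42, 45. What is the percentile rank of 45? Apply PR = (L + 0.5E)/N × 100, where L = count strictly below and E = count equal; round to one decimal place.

50.0

N = 9.
Strictly below 45: 3. Equal to 45: 3.
PR = (3 + 0.5·3)/9 × 100 = 50.0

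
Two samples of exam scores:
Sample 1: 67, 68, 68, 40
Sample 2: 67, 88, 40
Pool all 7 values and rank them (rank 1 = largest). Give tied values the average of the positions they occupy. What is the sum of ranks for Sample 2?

Sorted (descending): 88, 68, 68, 67, 67, 40, 40
The 2 values of 68 occupy positions 2–3 → average rank (2+3)/2 = 2.5.
The 2 values of 67 occupy positions 4–5 → average rank (4+5)/2 = 4.5.
The 2 values of 40 occupy positions 6–7 → average rank (6+7)/2 = 6.5.
Sample 2 values → pooled ranks: 67→4.5, 88→1, 40→6.5
Rank sum = 4.5 + 1 + 6.5 = 12

12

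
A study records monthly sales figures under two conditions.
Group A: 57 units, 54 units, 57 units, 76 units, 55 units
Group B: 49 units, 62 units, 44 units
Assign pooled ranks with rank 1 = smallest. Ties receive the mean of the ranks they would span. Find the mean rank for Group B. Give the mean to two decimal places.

Sorted (ascending): 44, 49, 54, 55, 57, 57, 62, 76
The 2 values of 57 occupy positions 5–6 → average rank (5+6)/2 = 5.5.
Group B values → pooled ranks: 49→2, 62→7, 44→1
Mean rank = (2 + 7 + 1) / 3 = 3.33

3.33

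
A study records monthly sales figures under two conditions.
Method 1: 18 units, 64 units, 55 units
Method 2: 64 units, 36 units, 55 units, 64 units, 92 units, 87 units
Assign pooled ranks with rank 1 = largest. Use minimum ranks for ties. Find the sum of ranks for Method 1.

18

Sorted (descending): 92, 87, 64, 64, 64, 55, 55, 36, 18
The 3 values of 64 occupy positions 3–5 → each gets rank 3.
The 2 values of 55 occupy positions 6–7 → each gets rank 6.
Method 1 values → pooled ranks: 18→9, 64→3, 55→6
Rank sum = 9 + 3 + 6 = 18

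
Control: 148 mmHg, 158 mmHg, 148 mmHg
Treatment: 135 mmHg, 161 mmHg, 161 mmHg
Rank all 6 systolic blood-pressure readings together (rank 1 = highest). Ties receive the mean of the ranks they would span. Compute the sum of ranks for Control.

Sorted (descending): 161, 161, 158, 148, 148, 135
The 2 values of 161 occupy positions 1–2 → average rank (1+2)/2 = 1.5.
The 2 values of 148 occupy positions 4–5 → average rank (4+5)/2 = 4.5.
Control values → pooled ranks: 148→4.5, 158→3, 148→4.5
Rank sum = 4.5 + 3 + 4.5 = 12

12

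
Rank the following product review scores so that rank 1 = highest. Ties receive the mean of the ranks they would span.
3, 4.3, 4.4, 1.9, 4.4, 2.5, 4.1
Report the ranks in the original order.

Sorted (descending): 4.4, 4.4, 4.3, 4.1, 3, 2.5, 1.9
The 2 values of 4.4 occupy positions 1–2 → average rank (1+2)/2 = 1.5.

5, 3, 1.5, 7, 1.5, 6, 4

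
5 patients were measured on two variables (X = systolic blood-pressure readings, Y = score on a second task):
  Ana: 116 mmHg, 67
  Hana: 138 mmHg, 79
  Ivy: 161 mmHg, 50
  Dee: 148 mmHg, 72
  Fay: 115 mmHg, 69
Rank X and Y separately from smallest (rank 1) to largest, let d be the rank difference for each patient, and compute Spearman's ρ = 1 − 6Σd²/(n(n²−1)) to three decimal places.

Ranks of variable 1: 2, 3, 5, 4, 1
Ranks of variable 2: 2, 5, 1, 4, 3
d = r₁ − r₂: 0, -2, 4, 0, -2
d²: 0, 4, 16, 0, 4; Σd² = 24
ρ = 1 − 6·24/(5·24) = 1 − 144/120 = -0.200

-0.200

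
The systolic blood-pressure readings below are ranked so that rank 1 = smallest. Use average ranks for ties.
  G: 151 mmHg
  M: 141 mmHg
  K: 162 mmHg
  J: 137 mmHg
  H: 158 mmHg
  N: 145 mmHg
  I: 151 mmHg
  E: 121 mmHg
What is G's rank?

Sorted (ascending): 121, 137, 141, 145, 151, 151, 158, 162
The 2 values of 151 occupy positions 5–6 → average rank (5+6)/2 = 5.5.
G has value 151 mmHg → rank 5.5.

5.5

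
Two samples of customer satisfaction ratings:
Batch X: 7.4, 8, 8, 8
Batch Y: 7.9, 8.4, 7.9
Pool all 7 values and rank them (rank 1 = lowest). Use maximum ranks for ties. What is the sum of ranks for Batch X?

Sorted (ascending): 7.4, 7.9, 7.9, 8, 8, 8, 8.4
The 2 values of 7.9 occupy positions 2–3 → each gets rank 3.
The 3 values of 8 occupy positions 4–6 → each gets rank 6.
Batch X values → pooled ranks: 7.4→1, 8→6, 8→6, 8→6
Rank sum = 1 + 6 + 6 + 6 = 19

19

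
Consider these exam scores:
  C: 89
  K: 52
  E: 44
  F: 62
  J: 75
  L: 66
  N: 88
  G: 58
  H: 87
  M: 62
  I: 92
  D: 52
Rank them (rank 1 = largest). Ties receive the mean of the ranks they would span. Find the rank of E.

Sorted (descending): 92, 89, 88, 87, 75, 66, 62, 62, 58, 52, 52, 44
The 2 values of 62 occupy positions 7–8 → average rank (7+8)/2 = 7.5.
The 2 values of 52 occupy positions 10–11 → average rank (10+11)/2 = 10.5.
E has value 44 → rank 12.

12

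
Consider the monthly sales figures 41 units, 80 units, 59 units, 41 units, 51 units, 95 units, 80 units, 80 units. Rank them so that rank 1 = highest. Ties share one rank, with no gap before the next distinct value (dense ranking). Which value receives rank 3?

Sorted (descending): 95, 80, 80, 80, 59, 51, 41, 41
The 3 values of 80 share dense rank 2.
The 2 values of 41 share dense rank 5.
Remaining distinct values take the next consecutive integers.
Rank 3 → value 59.

59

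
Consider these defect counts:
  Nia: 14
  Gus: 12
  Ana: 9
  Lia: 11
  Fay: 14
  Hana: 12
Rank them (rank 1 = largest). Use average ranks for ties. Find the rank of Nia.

1.5

Sorted (descending): 14, 14, 12, 12, 11, 9
The 2 values of 14 occupy positions 1–2 → average rank (1+2)/2 = 1.5.
The 2 values of 12 occupy positions 3–4 → average rank (3+4)/2 = 3.5.
Nia has value 14 → rank 1.5.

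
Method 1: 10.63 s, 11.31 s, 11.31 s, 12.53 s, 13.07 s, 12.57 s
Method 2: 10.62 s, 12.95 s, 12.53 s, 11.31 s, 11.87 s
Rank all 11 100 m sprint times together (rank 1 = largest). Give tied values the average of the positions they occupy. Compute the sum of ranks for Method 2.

Sorted (descending): 13.07, 12.95, 12.57, 12.53, 12.53, 11.87, 11.31, 11.31, 11.31, 10.63, 10.62
The 2 values of 12.53 occupy positions 4–5 → average rank (4+5)/2 = 4.5.
The 3 values of 11.31 occupy positions 7–9 → average rank 8.
Method 2 values → pooled ranks: 10.62→11, 12.95→2, 12.53→4.5, 11.31→8, 11.87→6
Rank sum = 11 + 2 + 4.5 + 8 + 6 = 31.5

31.5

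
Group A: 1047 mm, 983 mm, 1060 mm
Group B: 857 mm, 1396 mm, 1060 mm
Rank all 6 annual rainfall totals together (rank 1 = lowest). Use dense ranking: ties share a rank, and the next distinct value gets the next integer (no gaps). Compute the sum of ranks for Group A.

Sorted (ascending): 857, 983, 1047, 1060, 1060, 1396
The 2 values of 1060 share dense rank 4.
Remaining distinct values take the next consecutive integers.
Group A values → pooled ranks: 1047→3, 983→2, 1060→4
Rank sum = 3 + 2 + 4 = 9

9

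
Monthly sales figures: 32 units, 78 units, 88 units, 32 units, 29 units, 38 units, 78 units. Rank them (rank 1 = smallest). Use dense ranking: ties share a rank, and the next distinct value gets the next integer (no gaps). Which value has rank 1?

29

Sorted (ascending): 29, 32, 32, 38, 78, 78, 88
The 2 values of 32 share dense rank 2.
The 2 values of 78 share dense rank 4.
Remaining distinct values take the next consecutive integers.
Rank 1 → value 29.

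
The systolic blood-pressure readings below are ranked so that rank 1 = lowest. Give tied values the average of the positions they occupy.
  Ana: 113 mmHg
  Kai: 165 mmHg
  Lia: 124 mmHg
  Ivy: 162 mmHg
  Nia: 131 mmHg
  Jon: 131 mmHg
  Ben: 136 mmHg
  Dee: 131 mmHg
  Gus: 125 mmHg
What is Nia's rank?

Sorted (ascending): 113, 124, 125, 131, 131, 131, 136, 162, 165
The 3 values of 131 occupy positions 4–6 → average rank 5.
Nia has value 131 mmHg → rank 5.

5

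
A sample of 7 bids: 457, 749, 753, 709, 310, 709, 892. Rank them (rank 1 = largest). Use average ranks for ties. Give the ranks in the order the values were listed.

Sorted (descending): 892, 753, 749, 709, 709, 457, 310
The 2 values of 709 occupy positions 4–5 → average rank (4+5)/2 = 4.5.

6, 3, 2, 4.5, 7, 4.5, 1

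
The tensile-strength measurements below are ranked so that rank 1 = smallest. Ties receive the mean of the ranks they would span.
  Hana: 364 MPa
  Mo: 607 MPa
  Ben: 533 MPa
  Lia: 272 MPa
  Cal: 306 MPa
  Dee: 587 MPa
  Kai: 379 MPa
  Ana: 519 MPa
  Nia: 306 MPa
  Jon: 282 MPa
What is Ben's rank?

8

Sorted (ascending): 272, 282, 306, 306, 364, 379, 519, 533, 587, 607
The 2 values of 306 occupy positions 3–4 → average rank (3+4)/2 = 3.5.
Ben has value 533 MPa → rank 8.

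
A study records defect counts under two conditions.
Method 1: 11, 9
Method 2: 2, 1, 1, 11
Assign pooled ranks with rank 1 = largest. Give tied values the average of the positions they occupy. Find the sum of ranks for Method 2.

Sorted (descending): 11, 11, 9, 2, 1, 1
The 2 values of 11 occupy positions 1–2 → average rank (1+2)/2 = 1.5.
The 2 values of 1 occupy positions 5–6 → average rank (5+6)/2 = 5.5.
Method 2 values → pooled ranks: 2→4, 1→5.5, 1→5.5, 11→1.5
Rank sum = 4 + 5.5 + 5.5 + 1.5 = 16.5

16.5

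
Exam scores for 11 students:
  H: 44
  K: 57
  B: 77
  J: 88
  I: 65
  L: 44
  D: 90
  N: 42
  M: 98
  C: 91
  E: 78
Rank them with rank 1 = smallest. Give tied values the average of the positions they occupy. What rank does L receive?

Sorted (ascending): 42, 44, 44, 57, 65, 77, 78, 88, 90, 91, 98
The 2 values of 44 occupy positions 2–3 → average rank (2+3)/2 = 2.5.
L has value 44 → rank 2.5.

2.5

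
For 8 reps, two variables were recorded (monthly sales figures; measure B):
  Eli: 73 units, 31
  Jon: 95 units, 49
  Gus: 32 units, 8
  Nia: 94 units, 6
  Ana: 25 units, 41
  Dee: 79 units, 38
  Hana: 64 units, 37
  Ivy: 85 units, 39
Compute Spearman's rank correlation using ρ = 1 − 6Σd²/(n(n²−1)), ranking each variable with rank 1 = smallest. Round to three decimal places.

0.119

Ranks of variable 1: 4, 8, 2, 7, 1, 5, 3, 6
Ranks of variable 2: 3, 8, 2, 1, 7, 5, 4, 6
d = r₁ − r₂: 1, 0, 0, 6, -6, 0, -1, 0
d²: 1, 0, 0, 36, 36, 0, 1, 0; Σd² = 74
ρ = 1 − 6·74/(8·63) = 1 − 444/504 = 0.119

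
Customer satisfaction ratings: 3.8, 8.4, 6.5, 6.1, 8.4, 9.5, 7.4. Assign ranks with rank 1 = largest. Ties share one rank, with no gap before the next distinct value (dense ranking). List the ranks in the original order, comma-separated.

Sorted (descending): 9.5, 8.4, 8.4, 7.4, 6.5, 6.1, 3.8
The 2 values of 8.4 share dense rank 2.
Remaining distinct values take the next consecutive integers.

6, 2, 4, 5, 2, 1, 3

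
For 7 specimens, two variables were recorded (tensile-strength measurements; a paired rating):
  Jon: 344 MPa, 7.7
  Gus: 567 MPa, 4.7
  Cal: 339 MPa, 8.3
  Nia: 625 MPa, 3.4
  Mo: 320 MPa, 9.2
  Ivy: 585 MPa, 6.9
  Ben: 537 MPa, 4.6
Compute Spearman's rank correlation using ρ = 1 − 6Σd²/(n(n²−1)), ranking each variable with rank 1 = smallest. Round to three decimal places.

-0.857

Ranks of variable 1: 3, 5, 2, 7, 1, 6, 4
Ranks of variable 2: 5, 3, 6, 1, 7, 4, 2
d = r₁ − r₂: -2, 2, -4, 6, -6, 2, 2
d²: 4, 4, 16, 36, 36, 4, 4; Σd² = 104
ρ = 1 − 6·104/(7·48) = 1 − 624/336 = -0.857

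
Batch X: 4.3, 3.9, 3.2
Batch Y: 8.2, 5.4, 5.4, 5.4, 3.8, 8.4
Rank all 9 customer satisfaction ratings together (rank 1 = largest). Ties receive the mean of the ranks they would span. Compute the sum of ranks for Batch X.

Sorted (descending): 8.4, 8.2, 5.4, 5.4, 5.4, 4.3, 3.9, 3.8, 3.2
The 3 values of 5.4 occupy positions 3–5 → average rank 4.
Batch X values → pooled ranks: 4.3→6, 3.9→7, 3.2→9
Rank sum = 6 + 7 + 9 = 22

22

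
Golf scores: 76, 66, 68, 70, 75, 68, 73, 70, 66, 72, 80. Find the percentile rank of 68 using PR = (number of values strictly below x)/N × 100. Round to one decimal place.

18.2

N = 11.
Strictly below 68: 2. Equal to 68: 2.
PR = 2/11 × 100 = 18.2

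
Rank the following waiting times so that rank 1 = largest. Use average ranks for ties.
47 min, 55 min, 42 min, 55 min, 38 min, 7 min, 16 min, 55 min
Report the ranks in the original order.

Sorted (descending): 55, 55, 55, 47, 42, 38, 16, 7
The 3 values of 55 occupy positions 1–3 → average rank 2.

4, 2, 5, 2, 6, 8, 7, 2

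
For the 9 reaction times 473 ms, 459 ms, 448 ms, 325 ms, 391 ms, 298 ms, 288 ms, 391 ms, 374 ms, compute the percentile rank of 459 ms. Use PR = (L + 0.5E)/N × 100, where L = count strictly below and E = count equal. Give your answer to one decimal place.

N = 9.
Strictly below 459: 7. Equal to 459: 1.
PR = (7 + 0.5·1)/9 × 100 = 83.3

83.3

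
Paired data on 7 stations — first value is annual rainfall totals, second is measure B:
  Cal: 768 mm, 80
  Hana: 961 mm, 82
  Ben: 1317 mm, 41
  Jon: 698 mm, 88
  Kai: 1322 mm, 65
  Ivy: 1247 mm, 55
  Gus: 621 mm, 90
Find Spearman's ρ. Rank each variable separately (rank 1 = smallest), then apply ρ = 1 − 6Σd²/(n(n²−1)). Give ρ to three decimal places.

-0.857

Ranks of variable 1: 3, 4, 6, 2, 7, 5, 1
Ranks of variable 2: 4, 5, 1, 6, 3, 2, 7
d = r₁ − r₂: -1, -1, 5, -4, 4, 3, -6
d²: 1, 1, 25, 16, 16, 9, 36; Σd² = 104
ρ = 1 − 6·104/(7·48) = 1 − 624/336 = -0.857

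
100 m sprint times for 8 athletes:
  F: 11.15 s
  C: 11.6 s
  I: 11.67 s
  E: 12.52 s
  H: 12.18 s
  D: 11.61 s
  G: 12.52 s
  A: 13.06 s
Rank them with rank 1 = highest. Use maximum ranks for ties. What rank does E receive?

Sorted (descending): 13.06, 12.52, 12.52, 12.18, 11.67, 11.61, 11.6, 11.15
The 2 values of 12.52 occupy positions 2–3 → each gets rank 3.
E has value 12.52 s → rank 3.

3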